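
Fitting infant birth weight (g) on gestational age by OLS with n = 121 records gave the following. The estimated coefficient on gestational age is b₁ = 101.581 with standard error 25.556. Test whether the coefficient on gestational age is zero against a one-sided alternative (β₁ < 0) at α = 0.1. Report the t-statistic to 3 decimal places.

H₀: β₁ = 0 vs H₁: β₁ < 0.
t = (b₁ − β₁⁰)/SE = 101.581 / 25.556 = 3.975.
df = n − 2 = 121 − 2 = 119.
One-sided p ≈ 0.9999, which is ≥ 0.1, so fail to reject H₀.
The data do not give significant evidence that the true slope on gestational age is negative.

t = 3.975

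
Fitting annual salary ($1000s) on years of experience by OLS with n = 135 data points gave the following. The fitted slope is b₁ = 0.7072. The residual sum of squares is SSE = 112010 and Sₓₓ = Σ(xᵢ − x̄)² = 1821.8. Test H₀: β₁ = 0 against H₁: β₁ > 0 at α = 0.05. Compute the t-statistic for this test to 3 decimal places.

MSE = SSE/(n − 2) = 112010/133 = 842.18.
SE(b₁) = √(MSE/Sₓₓ) = √(842.18/1821.8) = 0.679911.
t = 0.7072 / 0.679911 = 1.040.
df = n − 2 = 133.
One-sided p ≈ 0.1501, which is ≥ 0.05, so fail to reject H₀.
The data do not give significant evidence that the true slope on years of experience is positive.

t = 1.040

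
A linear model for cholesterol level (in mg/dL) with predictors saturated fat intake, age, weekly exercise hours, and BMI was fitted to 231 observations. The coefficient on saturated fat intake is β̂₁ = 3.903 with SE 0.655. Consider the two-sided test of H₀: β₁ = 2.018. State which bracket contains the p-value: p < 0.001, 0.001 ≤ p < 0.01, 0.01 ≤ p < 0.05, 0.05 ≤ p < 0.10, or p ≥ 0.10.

t = (3.903 − 2.018) / 0.655 = 2.878.
df = n − k − 1 = 231 − 4 − 1 = 226.
Two-sided p = 2·P(T_{226} > |t|) ≈ 0.0044.
So 0.001 ≤ p < 0.01.

0.001 ≤ p < 0.01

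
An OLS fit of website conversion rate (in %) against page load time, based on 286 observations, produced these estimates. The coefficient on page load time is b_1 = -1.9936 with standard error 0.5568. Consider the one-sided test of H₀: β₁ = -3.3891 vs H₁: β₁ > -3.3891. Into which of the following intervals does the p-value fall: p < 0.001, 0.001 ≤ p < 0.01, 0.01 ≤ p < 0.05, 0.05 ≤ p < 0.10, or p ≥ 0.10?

0.001 ≤ p < 0.01

t = (-1.9936 − (-3.3891)) / 0.5568 = 2.506.
df = n − 2 = 286 − 2 = 284.
One-sided p = P(T_{284} > t) ≈ 0.0064.
So 0.001 ≤ p < 0.01.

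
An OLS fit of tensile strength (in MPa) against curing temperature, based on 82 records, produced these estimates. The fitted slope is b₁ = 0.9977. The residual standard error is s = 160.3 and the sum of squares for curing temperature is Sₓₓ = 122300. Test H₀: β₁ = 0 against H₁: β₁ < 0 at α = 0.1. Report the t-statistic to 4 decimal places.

t = 2.1766

SE(b₁) = s/√Sₓₓ = 160.3/√122300 = 0.458374.
t = 0.9977 / 0.458374 = 2.1766.
df = n − 2 = 80.
One-sided p ≈ 0.9838, which is ≥ 0.1, so fail to reject H₀.
The data do not give significant evidence that the true slope on curing temperature is negative.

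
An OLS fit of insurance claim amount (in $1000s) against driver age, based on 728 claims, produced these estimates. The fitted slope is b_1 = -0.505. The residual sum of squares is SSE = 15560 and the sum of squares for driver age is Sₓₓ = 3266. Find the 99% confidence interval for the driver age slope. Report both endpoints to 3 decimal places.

(-0.714, -0.296)

MSE = SSE/(n − 2) = 15560/726 = 21.4325.
SE(b_1) = √(MSE/Sₓₓ) = √(21.4325/3266) = 0.0810081.
df = n − 2 = 726.
t* = t_{0.005, 726} = 2.582618.
Margin = t* × SE = 2.582618 × 0.0810081 = 0.20921.
CI: -0.505 ± 0.20921 → (-0.714, -0.296).
With 99% confidence, each one-unit increase in driver age is associated with a change of between -0.714 and -0.296 $1000s in insurance claim amount.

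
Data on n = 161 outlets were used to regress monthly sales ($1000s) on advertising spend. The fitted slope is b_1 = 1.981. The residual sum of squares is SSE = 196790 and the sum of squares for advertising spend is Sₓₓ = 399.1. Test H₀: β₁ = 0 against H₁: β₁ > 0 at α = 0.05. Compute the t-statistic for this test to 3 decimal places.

MSE = SSE/(n − 2) = 196790/159 = 1237.67.
SE(b_1) = √(MSE/Sₓₓ) = √(1237.67/399.1) = 1.76101.
t = 1.981 / 1.76101 = 1.125.
df = n − 2 = 159.
One-sided p ≈ 0.1312, which is ≥ 0.05, so fail to reject H₀.
The data do not give significant evidence that the true slope on advertising spend is positive.

t = 1.125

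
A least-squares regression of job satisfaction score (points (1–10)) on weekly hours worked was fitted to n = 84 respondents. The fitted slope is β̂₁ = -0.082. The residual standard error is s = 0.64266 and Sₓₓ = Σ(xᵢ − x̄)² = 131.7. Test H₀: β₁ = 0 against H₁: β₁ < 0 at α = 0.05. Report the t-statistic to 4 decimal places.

SE(β̂₁) = s/√Sₓₓ = 0.64266/√131.7 = 0.056.
t = -0.082 / 0.056 = -1.4643.
df = n − 2 = 82.
One-sided p ≈ 0.0735, which is ≥ 0.05, so fail to reject H₀.
The data do not give significant evidence that the true slope on weekly hours worked is negative.

t = -1.4643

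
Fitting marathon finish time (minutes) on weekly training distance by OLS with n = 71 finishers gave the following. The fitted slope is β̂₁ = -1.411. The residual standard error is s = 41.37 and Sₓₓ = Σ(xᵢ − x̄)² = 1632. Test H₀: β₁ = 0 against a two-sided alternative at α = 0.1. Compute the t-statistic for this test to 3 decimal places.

SE(β̂₁) = s/√Sₓₓ = 41.37/√1632 = 1.02406.
t = -1.411 / 1.02406 = -1.378.
df = n − 2 = 69.
Two-sided p ≈ 0.1727, which is ≥ 0.1, so fail to reject H₀.
The data do not give significant evidence of an association between weekly training distance and marathon finish time.

t = -1.378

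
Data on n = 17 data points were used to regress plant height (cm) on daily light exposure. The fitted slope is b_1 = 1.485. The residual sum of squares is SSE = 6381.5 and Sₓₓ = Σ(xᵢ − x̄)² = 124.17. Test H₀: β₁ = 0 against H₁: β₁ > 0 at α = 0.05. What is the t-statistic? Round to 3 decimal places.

MSE = SSE/(n − 2) = 6381.5/15 = 425.433.
SE(b_1) = √(MSE/Sₓₓ) = √(425.433/124.17) = 1.851.
t = 1.485 / 1.851 = 0.802.
df = n − 2 = 15.
One-sided p ≈ 0.2175, which is ≥ 0.05, so fail to reject H₀.
The data do not give significant evidence that the true slope on daily light exposure is positive.

t = 0.802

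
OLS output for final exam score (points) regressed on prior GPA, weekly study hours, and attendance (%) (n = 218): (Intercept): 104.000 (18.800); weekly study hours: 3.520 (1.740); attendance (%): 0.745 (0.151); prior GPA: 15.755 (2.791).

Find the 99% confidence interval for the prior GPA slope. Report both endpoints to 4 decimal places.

(8.5012, 23.0088)

Read off: b = 15.755, SE = 2.791 for prior GPA.
df = n − k − 1 = 218 − 3 − 1 = 214.
t* = t_{0.005, 214} = 2.598998.
Margin = t* × SE = 2.598998 × 2.791 = 7.253803.
CI: 15.755 ± 7.253803 → (8.5012, 23.0088).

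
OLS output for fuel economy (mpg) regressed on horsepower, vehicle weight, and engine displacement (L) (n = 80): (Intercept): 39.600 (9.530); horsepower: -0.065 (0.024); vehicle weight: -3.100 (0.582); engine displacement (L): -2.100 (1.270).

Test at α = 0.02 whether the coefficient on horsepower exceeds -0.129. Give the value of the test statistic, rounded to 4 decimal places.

t = 2.6667

Read off: b = -0.065, SE = 0.024 for horsepower.
H₀: β₁ = -0.129 vs H₁: β₁ > -0.129.
t = (-0.065 − (-0.129)) / 0.024 = 2.6667.
df = n − k − 1 = 80 − 3 − 1 = 76.
One-sided p ≈ 0.0047, which is < 0.02, so reject H₀.
There is evidence that the true slope on horsepower exceeds -0.129 mpg per unit, holding the other predictors fixed.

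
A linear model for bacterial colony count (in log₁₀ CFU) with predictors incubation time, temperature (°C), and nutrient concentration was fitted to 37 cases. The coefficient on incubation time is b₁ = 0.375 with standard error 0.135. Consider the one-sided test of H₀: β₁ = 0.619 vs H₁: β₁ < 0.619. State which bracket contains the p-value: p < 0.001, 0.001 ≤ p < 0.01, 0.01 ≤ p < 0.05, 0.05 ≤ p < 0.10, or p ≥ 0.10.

0.01 ≤ p < 0.05

t = (0.375 − 0.619) / 0.135 = -1.807.
df = n − k − 1 = 37 − 3 − 1 = 33.
One-sided p = P(T_{33} < t) ≈ 0.0399.
So 0.01 ≤ p < 0.05.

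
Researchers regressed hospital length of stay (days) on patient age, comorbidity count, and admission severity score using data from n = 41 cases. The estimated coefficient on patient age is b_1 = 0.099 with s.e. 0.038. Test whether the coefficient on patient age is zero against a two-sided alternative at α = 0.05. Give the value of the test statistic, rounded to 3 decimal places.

t = 2.605

H₀: β₁ = 0 vs H₁: β₁ ≠ 0.
t = (b_1 − β₁⁰)/SE = 0.099 / 0.038 = 2.605.
df = n − k − 1 = 41 − 3 − 1 = 37.
Two-sided p ≈ 0.0131, which is < 0.05, so reject H₀.
There is evidence that patient age is associated with hospital length of stay, holding the other predictors fixed.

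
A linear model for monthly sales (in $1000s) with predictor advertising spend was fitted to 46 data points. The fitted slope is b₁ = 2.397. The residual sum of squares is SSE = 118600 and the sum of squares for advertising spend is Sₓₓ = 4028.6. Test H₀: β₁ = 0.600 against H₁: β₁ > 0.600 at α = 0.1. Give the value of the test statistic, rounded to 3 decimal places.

t = 2.197

MSE = SSE/(n − 2) = 118600/44 = 2695.45.
SE(b₁) = √(MSE/Sₓₓ) = √(2695.45/4028.6) = 0.817973.
t = (2.397 − 0.600) / 0.817973 = 2.197.
df = n − 2 = 44.
One-sided p ≈ 0.0167, which is < 0.1, so reject H₀.
There is evidence that the true slope on advertising spend exceeds 0.600 $1000s per unit.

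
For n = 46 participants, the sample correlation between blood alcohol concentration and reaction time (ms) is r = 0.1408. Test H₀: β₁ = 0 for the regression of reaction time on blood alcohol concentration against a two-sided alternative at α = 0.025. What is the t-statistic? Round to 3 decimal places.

t = 0.943

t = r·√(n − 2)/√(1 − r²) = 0.1408·√44/√0.980175 = 0.943.
df = n − 2 = 44.
Two-sided p ≈ 0.3506, which is ≥ 0.025, so fail to reject H₀.
The data do not give significant evidence of a linear association between blood alcohol concentration and reaction time.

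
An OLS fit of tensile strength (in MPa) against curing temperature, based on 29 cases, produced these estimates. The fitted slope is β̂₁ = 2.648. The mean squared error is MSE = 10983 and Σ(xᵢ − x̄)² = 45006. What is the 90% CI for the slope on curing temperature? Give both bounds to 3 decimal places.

(1.807, 3.489)

SE(β̂₁) = √(MSE/Sₓₓ) = √(10983/45006) = 0.493998.
df = n − 2 = 27.
t* = t_{0.05, 27} = 1.703288.
Margin = t* × SE = 1.703288 × 0.493998 = 0.84142.
CI: 2.648 ± 0.84142 → (1.807, 3.489).
With 90% confidence, each one-unit increase in curing temperature is associated with a change of between 1.807 and 3.489 MPa in tensile strength.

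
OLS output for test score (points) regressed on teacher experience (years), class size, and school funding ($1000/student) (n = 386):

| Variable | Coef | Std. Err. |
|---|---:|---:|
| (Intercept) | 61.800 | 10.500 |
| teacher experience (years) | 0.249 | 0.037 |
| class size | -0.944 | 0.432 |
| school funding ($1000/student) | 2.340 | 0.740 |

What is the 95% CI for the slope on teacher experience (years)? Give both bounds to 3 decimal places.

Read off: b = 0.249, SE = 0.037 for teacher experience (years).
df = n − k − 1 = 386 − 3 − 1 = 382.
t* = t_{0.025, 382} = 1.966194.
Margin = t* × SE = 1.966194 × 0.037 = 0.07275.
CI: 0.249 ± 0.07275 → (0.176, 0.322).

(0.176, 0.322)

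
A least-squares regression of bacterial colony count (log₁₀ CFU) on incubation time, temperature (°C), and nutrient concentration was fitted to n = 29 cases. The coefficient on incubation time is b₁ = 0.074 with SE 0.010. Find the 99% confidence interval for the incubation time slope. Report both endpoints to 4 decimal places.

(0.0461, 0.1019)

df = n − k − 1 = 29 − 3 − 1 = 25.
t* = t_{0.005, 25} = 2.787436.
Margin = t* × SE = 2.787436 × 0.010 = 0.027874.
CI: 0.074 ± 0.027874 → (0.0461, 0.1019).
With 99% confidence, each one-unit increase in incubation time is associated with a change of between 0.0461 and 0.1019 log₁₀ CFU in bacterial colony count, holding the other predictors fixed.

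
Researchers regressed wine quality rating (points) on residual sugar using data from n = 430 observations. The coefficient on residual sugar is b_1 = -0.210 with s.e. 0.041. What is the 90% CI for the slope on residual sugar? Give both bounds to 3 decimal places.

df = n − 2 = 430 − 2 = 428.
t* = t_{0.05, 428} = 1.648422.
Margin = t* × SE = 1.648422 × 0.041 = 0.06759.
CI: -0.210 ± 0.06759 → (-0.278, -0.142).
With 90% confidence, each one-unit increase in residual sugar is associated with a change of between -0.278 and -0.142 points in wine quality rating.

(-0.278, -0.142)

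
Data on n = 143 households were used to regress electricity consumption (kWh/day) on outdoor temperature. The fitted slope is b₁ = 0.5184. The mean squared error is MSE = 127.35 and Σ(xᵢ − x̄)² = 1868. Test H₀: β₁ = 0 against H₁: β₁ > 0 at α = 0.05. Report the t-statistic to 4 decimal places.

SE(b₁) = √(MSE/Sₓₓ) = √(127.35/1868) = 0.261103.
t = 0.5184 / 0.261103 = 1.9854.
df = n − 2 = 141.
One-sided p ≈ 0.0245, which is < 0.05, so reject H₀.
There is evidence that the true slope on outdoor temperature is positive.

t = 1.9854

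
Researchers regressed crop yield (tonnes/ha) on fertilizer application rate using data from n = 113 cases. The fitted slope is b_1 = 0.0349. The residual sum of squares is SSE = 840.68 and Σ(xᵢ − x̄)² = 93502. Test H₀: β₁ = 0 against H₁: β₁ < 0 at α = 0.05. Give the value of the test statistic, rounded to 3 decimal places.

MSE = SSE/(n − 2) = 840.68/111 = 7.57369.
SE(b_1) = √(MSE/Sₓₓ) = √(7.57369/93502) = 0.00900002.
t = 0.0349 / 0.00900002 = 3.878.
df = n − 2 = 111.
One-sided p ≈ 0.9999, which is ≥ 0.05, so fail to reject H₀.
The data do not give significant evidence that the true slope on fertilizer application rate is negative.

t = 3.878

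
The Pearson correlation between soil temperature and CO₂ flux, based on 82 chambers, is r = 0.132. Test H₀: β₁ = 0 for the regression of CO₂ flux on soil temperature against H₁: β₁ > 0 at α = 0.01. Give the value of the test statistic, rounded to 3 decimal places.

t = 1.191

t = r·√(n − 2)/√(1 − r²) = 0.132·√80/√0.982576 = 1.191.
df = n − 2 = 80.
One-sided p ≈ 0.1186, which is ≥ 0.01, so fail to reject H₀.
The data do not give significant evidence of a linear association between soil temperature and CO₂ flux.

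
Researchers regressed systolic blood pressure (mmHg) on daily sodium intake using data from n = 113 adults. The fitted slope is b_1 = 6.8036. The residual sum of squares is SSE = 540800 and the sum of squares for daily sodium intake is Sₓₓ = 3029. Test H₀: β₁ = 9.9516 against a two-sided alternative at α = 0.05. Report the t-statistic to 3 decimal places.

MSE = SSE/(n − 2) = 540800/111 = 4872.07.
SE(b_1) = √(MSE/Sₓₓ) = √(4872.07/3029) = 1.26826.
t = (6.8036 − 9.9516) / 1.26826 = -2.482.
df = n − 2 = 111.
Two-sided p ≈ 0.0146, which is < 0.05, so reject H₀.
There is evidence that the true slope on daily sodium intake differs from 9.9516 mmHg per unit.

t = -2.482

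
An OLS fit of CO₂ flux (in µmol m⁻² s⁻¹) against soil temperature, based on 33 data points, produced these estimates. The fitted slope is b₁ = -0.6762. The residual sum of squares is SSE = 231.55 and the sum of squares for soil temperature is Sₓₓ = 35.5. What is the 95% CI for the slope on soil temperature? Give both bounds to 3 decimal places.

(-1.612, 0.259)

MSE = SSE/(n − 2) = 231.55/31 = 7.46935.
SE(b₁) = √(MSE/Sₓₓ) = √(7.46935/35.5) = 0.458699.
df = n − 2 = 31.
t* = t_{0.025, 31} = 2.039513.
Margin = t* × SE = 2.039513 × 0.458699 = 0.93552.
CI: -0.6762 ± 0.93552 → (-1.612, 0.259).
With 95% confidence, each one-unit increase in soil temperature is associated with a change of between -1.612 and 0.259 µmol m⁻² s⁻¹ in CO₂ flux.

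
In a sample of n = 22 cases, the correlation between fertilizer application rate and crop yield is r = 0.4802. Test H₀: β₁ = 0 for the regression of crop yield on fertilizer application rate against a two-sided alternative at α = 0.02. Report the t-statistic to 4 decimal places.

t = 2.4483

t = r·√(n − 2)/√(1 − r²) = 0.4802·√20/√0.769408 = 2.4483.
df = n − 2 = 20.
Two-sided p ≈ 0.0237, which is ≥ 0.02, so fail to reject H₀.
The data do not give significant evidence of a linear association between fertilizer application rate and crop yield.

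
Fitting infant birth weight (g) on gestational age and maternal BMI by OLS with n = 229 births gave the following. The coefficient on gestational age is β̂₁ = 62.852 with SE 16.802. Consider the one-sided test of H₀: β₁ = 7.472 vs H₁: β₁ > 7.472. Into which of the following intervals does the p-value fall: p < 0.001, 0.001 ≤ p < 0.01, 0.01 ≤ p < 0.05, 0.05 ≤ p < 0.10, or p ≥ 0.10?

p < 0.001

t = (62.852 − 7.472) / 16.802 = 3.296.
df = n − k − 1 = 229 − 2 − 1 = 226.
One-sided p = P(T_{226} > t) ≈ 0.0006.
So p < 0.001.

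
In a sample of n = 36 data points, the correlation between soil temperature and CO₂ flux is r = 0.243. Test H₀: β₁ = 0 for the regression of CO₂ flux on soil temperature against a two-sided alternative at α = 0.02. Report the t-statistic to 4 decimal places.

t = r·√(n − 2)/√(1 − r²) = 0.243·√34/√0.940951 = 1.4607.
df = n − 2 = 34.
Two-sided p ≈ 0.1533, which is ≥ 0.02, so fail to reject H₀.
The data do not give significant evidence of a linear association between soil temperature and CO₂ flux.

t = 1.4607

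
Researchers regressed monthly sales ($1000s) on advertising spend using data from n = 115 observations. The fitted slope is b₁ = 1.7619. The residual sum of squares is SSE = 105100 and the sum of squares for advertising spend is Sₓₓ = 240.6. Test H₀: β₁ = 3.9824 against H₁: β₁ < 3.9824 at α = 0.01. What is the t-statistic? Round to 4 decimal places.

MSE = SSE/(n − 2) = 105100/113 = 930.088.
SE(b₁) = √(MSE/Sₓₓ) = √(930.088/240.6) = 1.96614.
t = (1.7619 − 3.9824) / 1.96614 = -1.1294.
df = n − 2 = 113.
One-sided p ≈ 0.1306, which is ≥ 0.01, so fail to reject H₀.
The data do not give significant evidence that the true slope on advertising spend is below 3.9824 $1000s per unit.

t = -1.1294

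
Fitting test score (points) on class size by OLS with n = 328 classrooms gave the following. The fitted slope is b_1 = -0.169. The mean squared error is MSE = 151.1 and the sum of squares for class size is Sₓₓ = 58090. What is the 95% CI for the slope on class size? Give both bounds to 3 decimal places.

SE(b_1) = √(MSE/Sₓₓ) = √(151.1/58090) = 0.0510013.
df = n − 2 = 326.
t* = t_{0.025, 326} = 1.967268.
Margin = t* × SE = 1.967268 × 0.0510013 = 0.10033.
CI: -0.169 ± 0.10033 → (-0.269, -0.069).
With 95% confidence, each one-unit increase in class size is associated with a change of between -0.269 and -0.069 points in test score.

(-0.269, -0.069)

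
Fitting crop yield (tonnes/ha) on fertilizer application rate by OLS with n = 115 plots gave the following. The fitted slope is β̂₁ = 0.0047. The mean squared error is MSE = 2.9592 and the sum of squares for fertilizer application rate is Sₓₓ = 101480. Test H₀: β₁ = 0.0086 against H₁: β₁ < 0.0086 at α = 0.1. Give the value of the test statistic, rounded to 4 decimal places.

t = -0.7222

SE(β̂₁) = √(MSE/Sₓₓ) = √(2.9592/101480) = 0.00540004.
t = (0.0047 − 0.0086) / 0.00540004 = -0.7222.
df = n − 2 = 113.
One-sided p ≈ 0.2358, which is ≥ 0.1, so fail to reject H₀.
The data do not give significant evidence that the true slope on fertilizer application rate is below 0.0086 tonnes/ha per unit.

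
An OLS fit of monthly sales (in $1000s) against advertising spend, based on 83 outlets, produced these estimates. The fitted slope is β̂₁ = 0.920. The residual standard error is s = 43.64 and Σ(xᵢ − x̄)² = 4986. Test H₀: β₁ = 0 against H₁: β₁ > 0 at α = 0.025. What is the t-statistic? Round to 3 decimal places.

t = 1.489

SE(β̂₁) = s/√Sₓₓ = 43.64/√4986 = 0.618029.
t = 0.920 / 0.618029 = 1.489.
df = n − 2 = 81.
One-sided p ≈ 0.0702, which is ≥ 0.025, so fail to reject H₀.
The data do not give significant evidence that the true slope on advertising spend is positive.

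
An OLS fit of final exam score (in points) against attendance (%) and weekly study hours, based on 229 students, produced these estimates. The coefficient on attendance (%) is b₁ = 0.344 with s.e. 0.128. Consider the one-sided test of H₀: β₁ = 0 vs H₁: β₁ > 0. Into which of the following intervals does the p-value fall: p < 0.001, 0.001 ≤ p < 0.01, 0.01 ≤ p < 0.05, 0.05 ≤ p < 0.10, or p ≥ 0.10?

0.001 ≤ p < 0.01

t = 0.344 / 0.128 = 2.687.
df = n − k − 1 = 229 − 2 − 1 = 226.
One-sided p = P(T_{226} > t) ≈ 0.0039.
So 0.001 ≤ p < 0.01.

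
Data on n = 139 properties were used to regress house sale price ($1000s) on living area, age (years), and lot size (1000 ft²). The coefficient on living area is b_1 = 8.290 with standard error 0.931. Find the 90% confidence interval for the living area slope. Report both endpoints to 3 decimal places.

df = n − k − 1 = 139 − 3 − 1 = 135.
t* = t_{0.05, 135} = 1.656219.
Margin = t* × SE = 1.656219 × 0.931 = 1.54194.
CI: 8.290 ± 1.54194 → (6.748, 9.832).
With 90% confidence, each one-unit increase in living area is associated with a change of between 6.748 and 9.832 $1000s in house sale price, holding the other predictors fixed.

(6.748, 9.832)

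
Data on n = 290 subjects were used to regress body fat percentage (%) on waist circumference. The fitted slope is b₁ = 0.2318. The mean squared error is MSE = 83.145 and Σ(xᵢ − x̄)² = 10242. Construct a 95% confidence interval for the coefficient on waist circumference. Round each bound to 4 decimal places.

(0.0545, 0.4091)

SE(b₁) = √(MSE/Sₓₓ) = √(83.145/10242) = 0.0901002.
df = n − 2 = 288.
t* = t_{0.025, 288} = 1.968235.
Margin = t* × SE = 1.968235 × 0.0901002 = 0.177338.
CI: 0.2318 ± 0.177338 → (0.0545, 0.4091).
With 95% confidence, each one-unit increase in waist circumference is associated with a change of between 0.0545 and 0.4091 % in body fat percentage.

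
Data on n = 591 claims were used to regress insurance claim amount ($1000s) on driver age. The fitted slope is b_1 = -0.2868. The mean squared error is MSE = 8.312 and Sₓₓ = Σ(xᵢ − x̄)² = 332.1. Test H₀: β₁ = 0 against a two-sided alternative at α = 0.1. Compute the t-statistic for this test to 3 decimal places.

t = -1.813

SE(b_1) = √(MSE/Sₓₓ) = √(8.312/332.1) = 0.158204.
t = -0.2868 / 0.158204 = -1.813.
df = n − 2 = 589.
Two-sided p ≈ 0.0704, which is < 0.1, so reject H₀.
There is evidence that driver age is associated with insurance claim amount.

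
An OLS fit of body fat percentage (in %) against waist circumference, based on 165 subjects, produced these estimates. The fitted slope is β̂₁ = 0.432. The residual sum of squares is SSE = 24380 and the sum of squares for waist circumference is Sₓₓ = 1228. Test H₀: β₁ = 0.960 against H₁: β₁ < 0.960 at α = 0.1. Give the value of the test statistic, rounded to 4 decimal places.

MSE = SSE/(n − 2) = 24380/163 = 149.571.
SE(β̂₁) = √(MSE/Sₓₓ) = √(149.571/1228) = 0.348999.
t = (0.432 − 0.960) / 0.348999 = -1.5129.
df = n − 2 = 163.
One-sided p ≈ 0.0661, which is < 0.1, so reject H₀.
There is evidence that the true slope on waist circumference is below 0.960 % per unit.

t = -1.5129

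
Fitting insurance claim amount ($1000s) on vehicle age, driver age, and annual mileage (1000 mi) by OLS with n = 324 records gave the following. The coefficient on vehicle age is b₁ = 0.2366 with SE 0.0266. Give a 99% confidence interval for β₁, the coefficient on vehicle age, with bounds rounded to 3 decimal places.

(0.168, 0.306)

df = n − k − 1 = 324 − 3 − 1 = 320.
t* = t_{0.005, 320} = 2.59128.
Margin = t* × SE = 2.59128 × 0.0266 = 0.06893.
CI: 0.2366 ± 0.06893 → (0.168, 0.306).
With 99% confidence, each one-unit increase in vehicle age is associated with a change of between 0.168 and 0.306 $1000s in insurance claim amount, holding the other predictors fixed.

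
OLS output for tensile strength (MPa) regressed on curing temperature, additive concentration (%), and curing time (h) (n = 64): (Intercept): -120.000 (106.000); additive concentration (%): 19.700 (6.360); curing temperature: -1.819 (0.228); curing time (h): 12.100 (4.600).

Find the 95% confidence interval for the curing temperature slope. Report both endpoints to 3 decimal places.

Read off: b = -1.819, SE = 0.228 for curing temperature.
df = n − k − 1 = 64 − 3 − 1 = 60.
t* = t_{0.025, 60} = 2.000298.
Margin = t* × SE = 2.000298 × 0.228 = 0.45607.
CI: -1.819 ± 0.45607 → (-2.275, -1.363).

(-2.275, -1.363)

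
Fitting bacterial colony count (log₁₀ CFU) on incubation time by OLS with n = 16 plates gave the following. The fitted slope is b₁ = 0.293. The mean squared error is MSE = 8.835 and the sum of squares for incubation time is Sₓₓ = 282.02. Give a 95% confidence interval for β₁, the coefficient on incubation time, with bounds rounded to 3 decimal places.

(-0.087, 0.673)

SE(b₁) = √(MSE/Sₓₓ) = √(8.835/282.02) = 0.176996.
df = n − 2 = 14.
t* = t_{0.025, 14} = 2.144787.
Margin = t* × SE = 2.144787 × 0.176996 = 0.37962.
CI: 0.293 ± 0.37962 → (-0.087, 0.673).
With 95% confidence, each one-unit increase in incubation time is associated with a change of between -0.087 and 0.673 log₁₀ CFU in bacterial colony count.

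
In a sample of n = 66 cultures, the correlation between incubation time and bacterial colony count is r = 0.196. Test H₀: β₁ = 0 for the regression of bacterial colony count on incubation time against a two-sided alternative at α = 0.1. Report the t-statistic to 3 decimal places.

t = r·√(n − 2)/√(1 − r²) = 0.196·√64/√0.961584 = 1.599.
df = n − 2 = 64.
Two-sided p ≈ 0.1147, which is ≥ 0.1, so fail to reject H₀.
The data do not give significant evidence of a linear association between incubation time and bacterial colony count.

t = 1.599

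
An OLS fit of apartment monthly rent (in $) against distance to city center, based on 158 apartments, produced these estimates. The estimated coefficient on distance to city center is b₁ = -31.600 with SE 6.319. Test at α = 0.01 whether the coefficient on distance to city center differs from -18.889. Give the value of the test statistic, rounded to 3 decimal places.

t = -2.012

H₀: β₁ = -18.889 vs H₁: β₁ ≠ -18.889.
t = (b₁ − β₁⁰)/SE = (-31.600 − (-18.889)) / 6.319 = -2.012.
df = n − 2 = 158 − 2 = 156.
Two-sided p ≈ 0.0460, which is ≥ 0.01, so fail to reject H₀.
The data are consistent with a true slope of -18.889 $ per unit of distance to city center.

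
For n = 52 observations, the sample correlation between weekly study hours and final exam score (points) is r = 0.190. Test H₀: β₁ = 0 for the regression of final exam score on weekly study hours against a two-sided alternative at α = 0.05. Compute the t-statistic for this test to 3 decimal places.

t = 1.368

t = r·√(n − 2)/√(1 − r²) = 0.190·√50/√0.9639 = 1.368.
df = n − 2 = 50.
Two-sided p ≈ 0.1773, which is ≥ 0.05, so fail to reject H₀.
The data do not give significant evidence of a linear association between weekly study hours and final exam score.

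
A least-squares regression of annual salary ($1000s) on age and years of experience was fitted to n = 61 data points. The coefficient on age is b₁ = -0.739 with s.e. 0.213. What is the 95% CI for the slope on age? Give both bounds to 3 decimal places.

(-1.165, -0.313)

df = n − k − 1 = 61 − 2 − 1 = 58.
t* = t_{0.025, 58} = 2.001717.
Margin = t* × SE = 2.001717 × 0.213 = 0.42637.
CI: -0.739 ± 0.42637 → (-1.165, -0.313).
With 95% confidence, each one-unit increase in age is associated with a change of between -1.165 and -0.313 $1000s in annual salary, holding the other predictors fixed.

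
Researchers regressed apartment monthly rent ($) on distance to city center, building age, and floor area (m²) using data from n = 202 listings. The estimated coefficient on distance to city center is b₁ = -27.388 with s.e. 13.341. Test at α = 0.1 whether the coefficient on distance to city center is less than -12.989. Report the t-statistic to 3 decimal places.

H₀: β₁ = -12.989 vs H₁: β₁ < -12.989.
t = (b₁ − β₁⁰)/SE = (-27.388 − (-12.989)) / 13.341 = -1.079.
df = n − k − 1 = 202 − 3 − 1 = 198.
One-sided p ≈ 0.1409, which is ≥ 0.1, so fail to reject H₀.
The data do not give significant evidence that the true slope on distance to city center is below -12.989 $ per unit, holding the other predictors fixed.

t = -1.079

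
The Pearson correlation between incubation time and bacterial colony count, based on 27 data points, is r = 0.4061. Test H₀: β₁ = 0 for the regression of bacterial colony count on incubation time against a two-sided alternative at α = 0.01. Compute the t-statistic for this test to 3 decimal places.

t = 2.222

t = r·√(n − 2)/√(1 − r²) = 0.4061·√25/√0.835083 = 2.222.
df = n − 2 = 25.
Two-sided p ≈ 0.0356, which is ≥ 0.01, so fail to reject H₀.
The data do not give significant evidence of a linear association between incubation time and bacterial colony count.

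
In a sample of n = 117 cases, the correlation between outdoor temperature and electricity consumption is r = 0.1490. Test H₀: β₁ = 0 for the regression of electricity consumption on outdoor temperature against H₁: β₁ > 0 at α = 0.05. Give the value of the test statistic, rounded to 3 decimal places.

t = 1.616

t = r·√(n − 2)/√(1 − r²) = 0.1490·√115/√0.977799 = 1.616.
df = n − 2 = 115.
One-sided p ≈ 0.0544, which is ≥ 0.05, so fail to reject H₀.
The data do not give significant evidence of a linear association between outdoor temperature and electricity consumption.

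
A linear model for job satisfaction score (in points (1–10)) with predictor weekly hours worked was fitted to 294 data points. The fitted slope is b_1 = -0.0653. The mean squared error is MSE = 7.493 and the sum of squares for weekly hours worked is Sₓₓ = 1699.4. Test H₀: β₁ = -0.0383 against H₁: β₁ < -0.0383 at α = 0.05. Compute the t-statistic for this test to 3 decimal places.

t = -0.407

SE(b_1) = √(MSE/Sₓₓ) = √(7.493/1699.4) = 0.0664018.
t = (-0.0653 − (-0.0383)) / 0.0664018 = -0.407.
df = n − 2 = 292.
One-sided p ≈ 0.3423, which is ≥ 0.05, so fail to reject H₀.
The data do not give significant evidence that the true slope on weekly hours worked is below -0.0383 points (1–10) per unit.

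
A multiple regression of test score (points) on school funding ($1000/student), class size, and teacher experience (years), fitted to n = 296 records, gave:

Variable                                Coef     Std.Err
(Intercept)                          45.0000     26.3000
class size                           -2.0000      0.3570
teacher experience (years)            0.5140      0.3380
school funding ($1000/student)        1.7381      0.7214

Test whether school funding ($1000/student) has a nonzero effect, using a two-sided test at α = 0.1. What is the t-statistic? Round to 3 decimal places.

Read off: b = 1.7381, SE = 0.7214 for school funding ($1000/student).
H₀: β₁ = 0 vs H₁: β₁ ≠ 0.
t = 1.7381 / 0.7214 = 2.409.
df = n − k − 1 = 296 − 3 − 1 = 292.
Two-sided p ≈ 0.0166, which is < 0.1, so reject H₀.
There is evidence that school funding ($1000/student) is associated with test score, holding the other predictors fixed.

t = 2.409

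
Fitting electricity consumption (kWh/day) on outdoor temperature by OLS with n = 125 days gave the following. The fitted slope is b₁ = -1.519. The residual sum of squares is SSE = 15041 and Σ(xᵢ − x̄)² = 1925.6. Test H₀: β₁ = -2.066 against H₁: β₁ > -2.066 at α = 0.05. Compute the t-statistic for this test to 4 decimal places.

MSE = SSE/(n − 2) = 15041/123 = 122.285.
SE(b₁) = √(MSE/Sₓₓ) = √(122.285/1925.6) = 0.252001.
t = (-1.519 − (-2.066)) / 0.252001 = 2.1706.
df = n − 2 = 123.
One-sided p ≈ 0.0159, which is < 0.05, so reject H₀.
There is evidence that the true slope on outdoor temperature exceeds -2.066 kWh/day per unit.

t = 2.1706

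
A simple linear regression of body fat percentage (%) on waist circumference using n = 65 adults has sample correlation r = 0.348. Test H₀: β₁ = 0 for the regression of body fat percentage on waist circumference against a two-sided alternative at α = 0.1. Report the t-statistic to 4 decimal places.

t = r·√(n − 2)/√(1 − r²) = 0.348·√63/√0.878896 = 2.9463.
df = n − 2 = 63.
Two-sided p ≈ 0.0045, which is < 0.1, so reject H₀.
There is evidence of a linear association between waist circumference and body fat percentage.

t = 2.9463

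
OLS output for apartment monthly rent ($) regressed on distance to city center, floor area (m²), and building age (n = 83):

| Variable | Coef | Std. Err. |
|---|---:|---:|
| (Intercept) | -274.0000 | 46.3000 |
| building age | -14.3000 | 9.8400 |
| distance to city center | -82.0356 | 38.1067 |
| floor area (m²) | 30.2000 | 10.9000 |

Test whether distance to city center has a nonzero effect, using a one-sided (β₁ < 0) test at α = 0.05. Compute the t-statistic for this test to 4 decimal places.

Read off: b = -82.0356, SE = 38.1067 for distance to city center.
H₀: β₁ = 0 vs H₁: β₁ < 0.
t = -82.0356 / 38.1067 = -2.1528.
df = n − k − 1 = 83 − 3 − 1 = 79.
One-sided p ≈ 0.0172, which is < 0.05, so reject H₀.
There is evidence that the true slope on distance to city center is negative, holding the other predictors fixed.

t = -2.1528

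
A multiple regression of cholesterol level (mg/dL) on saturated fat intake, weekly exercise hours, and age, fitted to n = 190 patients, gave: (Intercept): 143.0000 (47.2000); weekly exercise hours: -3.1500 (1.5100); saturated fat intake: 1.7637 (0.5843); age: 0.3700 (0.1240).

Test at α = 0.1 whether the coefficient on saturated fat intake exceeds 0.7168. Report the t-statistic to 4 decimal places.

Read off: b = 1.7637, SE = 0.5843 for saturated fat intake.
H₀: β₁ = 0.7168 vs H₁: β₁ > 0.7168.
t = (1.7637 − 0.7168) / 0.5843 = 1.7917.
df = n − k − 1 = 190 − 3 − 1 = 186.
One-sided p ≈ 0.0374, which is < 0.1, so reject H₀.
There is evidence that the true slope on saturated fat intake exceeds 0.7168 mg/dL per unit, holding the other predictors fixed.

t = 1.7917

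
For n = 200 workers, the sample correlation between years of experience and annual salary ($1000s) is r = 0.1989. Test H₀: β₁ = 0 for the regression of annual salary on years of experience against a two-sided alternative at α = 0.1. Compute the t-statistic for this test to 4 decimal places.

t = 2.8558

t = r·√(n − 2)/√(1 − r²) = 0.1989·√198/√0.960439 = 2.8558.
df = n − 2 = 198.
Two-sided p ≈ 0.0048, which is < 0.1, so reject H₀.
There is evidence of a linear association between years of experience and annual salary.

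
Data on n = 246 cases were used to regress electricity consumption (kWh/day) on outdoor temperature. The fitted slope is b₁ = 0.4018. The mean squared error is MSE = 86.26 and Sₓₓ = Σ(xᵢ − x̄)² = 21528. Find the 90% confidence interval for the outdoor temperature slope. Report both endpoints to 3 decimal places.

SE(b₁) = √(MSE/Sₓₓ) = √(86.26/21528) = 0.0632999.
df = n − 2 = 244.
t* = t_{0.05, 244} = 1.651123.
Margin = t* × SE = 1.651123 × 0.0632999 = 0.10452.
CI: 0.4018 ± 0.10452 → (0.297, 0.506).
With 90% confidence, each one-unit increase in outdoor temperature is associated with a change of between 0.297 and 0.506 kWh/day in electricity consumption.

(0.297, 0.506)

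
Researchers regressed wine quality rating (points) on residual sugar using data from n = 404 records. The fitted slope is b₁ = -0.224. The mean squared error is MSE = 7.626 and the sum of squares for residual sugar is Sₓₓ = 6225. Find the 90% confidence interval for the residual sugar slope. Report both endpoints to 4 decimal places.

SE(b₁) = √(MSE/Sₓₓ) = √(7.626/6225) = 0.0350009.
df = n − 2 = 402.
t* = t_{0.05, 402} = 1.648653.
Margin = t* × SE = 1.648653 × 0.0350009 = 0.057704.
CI: -0.224 ± 0.057704 → (-0.2817, -0.1663).
With 90% confidence, each one-unit increase in residual sugar is associated with a change of between -0.2817 and -0.1663 points in wine quality rating.

(-0.2817, -0.1663)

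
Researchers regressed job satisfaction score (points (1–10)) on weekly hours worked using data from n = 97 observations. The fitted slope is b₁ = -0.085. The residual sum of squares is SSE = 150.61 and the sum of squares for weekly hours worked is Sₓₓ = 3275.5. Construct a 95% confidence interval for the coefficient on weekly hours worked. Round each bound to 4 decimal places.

(-0.1287, -0.0413)

MSE = SSE/(n − 2) = 150.61/95 = 1.58537.
SE(b₁) = √(MSE/Sₓₓ) = √(1.58537/3275.5) = 0.0220002.
df = n − 2 = 95.
t* = t_{0.025, 95} = 1.985251.
Margin = t* × SE = 1.985251 × 0.0220002 = 0.043676.
CI: -0.085 ± 0.043676 → (-0.1287, -0.0413).
With 95% confidence, each one-unit increase in weekly hours worked is associated with a change of between -0.1287 and -0.0413 points (1–10) in job satisfaction score.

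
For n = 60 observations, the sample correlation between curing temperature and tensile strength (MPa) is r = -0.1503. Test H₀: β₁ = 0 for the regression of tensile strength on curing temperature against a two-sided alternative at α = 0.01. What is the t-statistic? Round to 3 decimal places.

t = r·√(n − 2)/√(1 − r²) = -0.1503·√58/√0.97741 = -1.158.
df = n − 2 = 58.
Two-sided p ≈ 0.2517, which is ≥ 0.01, so fail to reject H₀.
The data do not give significant evidence of a linear association between curing temperature and tensile strength.

t = -1.158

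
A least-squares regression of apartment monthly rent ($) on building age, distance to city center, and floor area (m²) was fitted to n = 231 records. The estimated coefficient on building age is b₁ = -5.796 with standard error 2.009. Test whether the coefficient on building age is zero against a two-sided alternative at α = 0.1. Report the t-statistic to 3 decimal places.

H₀: β₁ = 0 vs H₁: β₁ ≠ 0.
t = (b₁ − β₁⁰)/SE = -5.796 / 2.009 = -2.885.
df = n − k − 1 = 231 − 3 − 1 = 227.
Two-sided p ≈ 0.0043, which is < 0.1, so reject H₀.
There is evidence that building age is associated with apartment monthly rent, holding the other predictors fixed.

t = -2.885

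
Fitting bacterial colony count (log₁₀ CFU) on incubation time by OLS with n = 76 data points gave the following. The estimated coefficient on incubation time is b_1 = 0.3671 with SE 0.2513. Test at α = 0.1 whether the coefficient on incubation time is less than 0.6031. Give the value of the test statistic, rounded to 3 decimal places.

t = -0.939

H₀: β₁ = 0.6031 vs H₁: β₁ < 0.6031.
t = (b_1 − β₁⁰)/SE = (0.3671 − 0.6031) / 0.2513 = -0.939.
df = n − 2 = 76 − 2 = 74.
One-sided p ≈ 0.1754, which is ≥ 0.1, so fail to reject H₀.
The data do not give significant evidence that the true slope on incubation time is below 0.6031 log₁₀ CFU per unit.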